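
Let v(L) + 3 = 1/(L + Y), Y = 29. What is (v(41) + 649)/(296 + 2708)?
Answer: 45221/210280 ≈ 0.21505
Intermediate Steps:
v(L) = -3 + 1/(29 + L) (v(L) = -3 + 1/(L + 29) = -3 + 1/(29 + L))
(v(41) + 649)/(296 + 2708) = ((-86 - 3*41)/(29 + 41) + 649)/(296 + 2708) = ((-86 - 123)/70 + 649)/3004 = ((1/70)*(-209) + 649)*(1/3004) = (-209/70 + 649)*(1/3004) = (45221/70)*(1/3004) = 45221/210280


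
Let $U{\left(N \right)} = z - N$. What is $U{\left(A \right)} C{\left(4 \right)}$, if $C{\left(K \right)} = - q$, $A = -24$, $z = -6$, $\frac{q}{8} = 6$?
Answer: $-864$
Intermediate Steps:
$q = 48$ ($q = 8 \cdot 6 = 48$)
$U{\left(N \right)} = -6 - N$
$C{\left(K \right)} = -48$ ($C{\left(K \right)} = \left(-1\right) 48 = -48$)
$U{\left(A \right)} C{\left(4 \right)} = \left(-6 - -24\right) \left(-48\right) = \left(-6 + 24\right) \left(-48\right) = 18 \left(-48\right) = -864$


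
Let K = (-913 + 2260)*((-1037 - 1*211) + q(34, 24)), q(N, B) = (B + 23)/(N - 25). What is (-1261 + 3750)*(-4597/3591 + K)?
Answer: -787495548662/189 ≈ -4.1666e+9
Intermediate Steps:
q(N, B) = (23 + B)/(-25 + N)
K = -5022065/3 (K = (-913 + 2260)*((-1037 - 1*211) + (23 + 24)/(-25 + 34)) = 1347*((-1037 - 211) + 47/9) = 1347*(-1248 + (⅑)*47) = 1347*(-1248 + 47/9) = 1347*(-11185/9) = -5022065/3 ≈ -1.6740e+6)
(-1261 + 3750)*(-4597/3591 + K) = (-1261 + 3750)*(-4597/3591 - 5022065/3) = 2489*(-4597*1/3591 - 5022065/3) = 2489*(-4597/3591 - 5022065/3) = 2489*(-6011416402/3591) = -787495548662/189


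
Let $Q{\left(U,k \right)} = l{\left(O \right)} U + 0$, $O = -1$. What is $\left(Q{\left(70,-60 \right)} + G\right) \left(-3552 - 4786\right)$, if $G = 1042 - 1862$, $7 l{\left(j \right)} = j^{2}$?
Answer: $6753780$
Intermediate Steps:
$l{\left(j \right)} = \frac{j^{2}}{7}$
$G = -820$ ($G = 1042 - 1862 = -820$)
$Q{\left(U,k \right)} = \frac{U}{7}$ ($Q{\left(U,k \right)} = \frac{\left(-1\right)^{2}}{7} U + 0 = \frac{1}{7} \cdot 1 U + 0 = \frac{U}{7} + 0 = \frac{U}{7}$)
$\left(Q{\left(70,-60 \right)} + G\right) \left(-3552 - 4786\right) = \left(\frac{1}{7} \cdot 70 - 820\right) \left(-3552 - 4786\right) = \left(10 - 820\right) \left(-8338\right) = \left(-810\right) \left(-8338\right) = 6753780$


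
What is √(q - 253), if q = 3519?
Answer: √3266 ≈ 57.149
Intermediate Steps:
√(q - 253) = √(3519 - 253) = √3266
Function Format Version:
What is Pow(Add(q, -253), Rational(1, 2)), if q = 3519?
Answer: Pow(3266, Rational(1, 2)) ≈ 57.149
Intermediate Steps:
Pow(Add(q, -253), Rational(1, 2)) = Pow(Add(3519, -253), Rational(1, 2)) = Pow(3266, Rational(1, 2))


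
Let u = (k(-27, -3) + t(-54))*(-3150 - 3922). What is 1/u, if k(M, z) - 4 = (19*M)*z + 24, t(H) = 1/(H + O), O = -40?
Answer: -47/520842192 ≈ -9.0238e-8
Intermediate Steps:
t(H) = 1/(-40 + H) (t(H) = 1/(H - 40) = 1/(-40 + H))
k(M, z) = 28 + 19*M*z (k(M, z) = 4 + ((19*M)*z + 24) = 4 + (19*M*z + 24) = 4 + (24 + 19*M*z) = 28 + 19*M*z)
u = -520842192/47 (u = ((28 + 19*(-27)*(-3)) + 1/(-40 - 54))*(-3150 - 3922) = ((28 + 1539) + 1/(-94))*(-7072) = (1567 - 1/94)*(-7072) = (147297/94)*(-7072) = -520842192/47 ≈ -1.1082e+7)
1/u = 1/(-520842192/47) = -47/520842192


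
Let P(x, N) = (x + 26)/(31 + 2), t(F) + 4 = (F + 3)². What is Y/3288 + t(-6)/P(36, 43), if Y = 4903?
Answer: 423253/101928 ≈ 4.1525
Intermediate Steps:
t(F) = -4 + (3 + F)² (t(F) = -4 + (F + 3)² = -4 + (3 + F)²)
P(x, N) = 26/33 + x/33 (P(x, N) = (26 + x)/33 = (26 + x)*(1/33) = 26/33 + x/33)
Y/3288 + t(-6)/P(36, 43) = 4903/3288 + (-4 + (3 - 6)²)/(26/33 + (1/33)*36) = 4903*(1/3288) + (-4 + (-3)²)/(26/33 + 12/11) = 4903/3288 + (-4 + 9)/(62/33) = 4903/3288 + 5*(33/62) = 4903/3288 + 165/62 = 423253/101928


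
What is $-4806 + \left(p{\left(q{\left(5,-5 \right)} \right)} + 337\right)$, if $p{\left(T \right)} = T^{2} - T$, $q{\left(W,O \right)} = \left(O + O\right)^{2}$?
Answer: $5431$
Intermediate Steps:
$q{\left(W,O \right)} = 4 O^{2}$ ($q{\left(W,O \right)} = \left(2 O\right)^{2} = 4 O^{2}$)
$-4806 + \left(p{\left(q{\left(5,-5 \right)} \right)} + 337\right) = -4806 + \left(4 \left(-5\right)^{2} \left(-1 + 4 \left(-5\right)^{2}\right) + 337\right) = -4806 + \left(4 \cdot 25 \left(-1 + 4 \cdot 25\right) + 337\right) = -4806 + \left(100 \left(-1 + 100\right) + 337\right) = -4806 + \left(100 \cdot 99 + 337\right) = -4806 + \left(9900 + 337\right) = -4806 + 10237 = 5431$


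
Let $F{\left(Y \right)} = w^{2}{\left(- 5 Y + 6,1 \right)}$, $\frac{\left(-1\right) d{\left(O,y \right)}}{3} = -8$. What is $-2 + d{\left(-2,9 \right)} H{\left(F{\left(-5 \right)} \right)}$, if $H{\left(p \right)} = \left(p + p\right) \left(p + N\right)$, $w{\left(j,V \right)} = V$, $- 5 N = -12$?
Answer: $\frac{806}{5} \approx 161.2$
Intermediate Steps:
$N = \frac{12}{5}$ ($N = \left(- \frac{1}{5}\right) \left(-12\right) = \frac{12}{5} \approx 2.4$)
$d{\left(O,y \right)} = 24$ ($d{\left(O,y \right)} = \left(-3\right) \left(-8\right) = 24$)
$F{\left(Y \right)} = 1$ ($F{\left(Y \right)} = 1^{2} = 1$)
$H{\left(p \right)} = 2 p \left(\frac{12}{5} + p\right)$ ($H{\left(p \right)} = \left(p + p\right) \left(p + \frac{12}{5}\right) = 2 p \left(\frac{12}{5} + p\right)$)
$-2 + d{\left(-2,9 \right)} H{\left(F{\left(-5 \right)} \right)} = -2 + 24 \cdot \frac{2}{5} \cdot 1 \left(12 + 5 \cdot 1\right) = -2 + 24 \cdot \frac{2}{5} \cdot 1 \left(12 + 5\right) = -2 + 24 \cdot \frac{2}{5} \cdot 1 \cdot 17 = -2 + 24 \cdot \frac{34}{5} = -2 + \frac{816}{5} = \frac{806}{5}$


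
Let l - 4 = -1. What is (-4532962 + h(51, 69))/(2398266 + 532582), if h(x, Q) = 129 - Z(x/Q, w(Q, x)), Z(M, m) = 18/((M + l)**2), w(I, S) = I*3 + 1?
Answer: -16762421195/10838275904 ≈ -1.5466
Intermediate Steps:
l = 3 (l = 4 - 1 = 3)
w(I, S) = 1 + 3*I (w(I, S) = 3*I + 1 = 1 + 3*I)
Z(M, m) = 18/(3 + M)**2 (Z(M, m) = 18/((M + 3)**2) = 18/((3 + M)**2) = 18/(3 + M)**2)
h(x, Q) = 129 - 18/(3 + x/Q)**2
(-4532962 + h(51, 69))/(2398266 + 532582) = (-4532962 + (129 - 18*69**2/(51 + 3*69)**2))/(2398266 + 532582) = (-4532962 + (129 - 18*4761/(51 + 207)**2))/2930848 = (-4532962 + (129 - 18*4761/258**2))*(1/2930848) = (-4532962 + (129 - 18*4761*1/66564))*(1/2930848) = (-4532962 + (129 - 4761/3698))*(1/2930848) = (-4532962 + 472281/3698)*(1/2930848) = -16762421195/3698*1/2930848 = -16762421195/10838275904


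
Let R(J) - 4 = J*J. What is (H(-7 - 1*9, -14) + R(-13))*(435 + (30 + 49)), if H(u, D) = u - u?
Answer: 88922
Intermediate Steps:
H(u, D) = 0
R(J) = 4 + J² (R(J) = 4 + J*J = 4 + J²)
(H(-7 - 1*9, -14) + R(-13))*(435 + (30 + 49)) = (0 + (4 + (-13)²))*(435 + (30 + 49)) = (0 + (4 + 169))*(435 + 79) = (0 + 173)*514 = 173*514 = 88922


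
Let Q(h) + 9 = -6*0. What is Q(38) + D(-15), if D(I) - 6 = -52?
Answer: -55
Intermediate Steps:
Q(h) = -9 (Q(h) = -9 - 6*0 = -9 + 0 = -9)
D(I) = -46 (D(I) = 6 - 52 = -46)
Q(38) + D(-15) = -9 - 46 = -55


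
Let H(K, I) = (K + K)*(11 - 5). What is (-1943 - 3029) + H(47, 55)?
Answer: -4408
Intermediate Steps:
H(K, I) = 12*K (H(K, I) = (2*K)*6 = 12*K)
(-1943 - 3029) + H(47, 55) = (-1943 - 3029) + 12*47 = -4972 + 564 = -4408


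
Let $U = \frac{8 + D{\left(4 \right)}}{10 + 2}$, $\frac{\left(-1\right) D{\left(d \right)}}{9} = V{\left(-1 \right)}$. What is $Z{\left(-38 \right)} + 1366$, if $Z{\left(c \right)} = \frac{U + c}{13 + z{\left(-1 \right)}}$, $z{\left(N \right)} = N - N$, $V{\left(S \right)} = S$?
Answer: $\frac{212657}{156} \approx 1363.2$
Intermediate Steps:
$D{\left(d \right)} = 9$ ($D{\left(d \right)} = \left(-9\right) \left(-1\right) = 9$)
$z{\left(N \right)} = 0$
$U = \frac{17}{12}$ ($U = \frac{8 + 9}{10 + 2} = \frac{17}{12} \approx 1.4167$)
$Z{\left(c \right)} = \frac{17}{156} + \frac{c}{13}$ ($Z{\left(c \right)} = \frac{\frac{17}{12} + c}{13 + 0} = \frac{\frac{17}{12} + c}{13} = \left(\frac{17}{12} + c\right) \frac{1}{13} = \frac{17}{156} + \frac{c}{13}$)
$Z{\left(-38 \right)} + 1366 = \left(\frac{17}{156} + \frac{1}{13} \left(-38\right)\right) + 1366 = \left(\frac{17}{156} - \frac{38}{13}\right) + 1366 = - \frac{439}{156} + 1366 = \frac{212657}{156}$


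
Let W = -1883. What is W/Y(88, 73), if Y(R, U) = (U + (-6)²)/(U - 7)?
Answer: -124278/109 ≈ -1140.2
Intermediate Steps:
Y(R, U) = (36 + U)/(-7 + U) (Y(R, U) = (U + 36)/(-7 + U) = (36 + U)/(-7 + U))
W/Y(88, 73) = -1883*(-7 + 73)/(36 + 73) = -1883/(109/66) = -1883/((1/66)*109) = -1883/109/66 = -1883*66/109 = -124278/109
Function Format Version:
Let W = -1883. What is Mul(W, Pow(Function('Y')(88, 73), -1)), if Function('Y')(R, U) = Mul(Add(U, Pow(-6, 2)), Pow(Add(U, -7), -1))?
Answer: Rational(-124278, 109) ≈ -1140.2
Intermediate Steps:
Function('Y')(R, U) = Mul(Pow(Add(-7, U), -1), Add(36, U)) (Function('Y')(R, U) = Mul(Add(U, 36), Pow(Add(-7, U), -1)) = Mul(Add(36, U), Pow(Add(-7, U), -1)) = Mul(Pow(Add(-7, U), -1), Add(36, U)))
Mul(W, Pow(Function('Y')(88, 73), -1)) = Mul(-1883, Pow(Mul(Pow(Add(-7, 73), -1), Add(36, 73)), -1)) = Mul(-1883, Pow(Mul(Pow(66, -1), 109), -1)) = Mul(-1883, Pow(Mul(Rational(1, 66), 109), -1)) = Mul(-1883, Pow(Rational(109, 66), -1)) = Mul(-1883, Rational(66, 109)) = Rational(-124278, 109)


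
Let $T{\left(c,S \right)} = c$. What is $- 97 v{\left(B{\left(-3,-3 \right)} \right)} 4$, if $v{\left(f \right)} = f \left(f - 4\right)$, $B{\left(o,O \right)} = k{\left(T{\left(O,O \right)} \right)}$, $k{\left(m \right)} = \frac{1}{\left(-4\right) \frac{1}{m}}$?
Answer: $\frac{3783}{4} \approx 945.75$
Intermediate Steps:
$k{\left(m \right)} = - \frac{m}{4}$
$B{\left(o,O \right)} = - \frac{O}{4}$
$v{\left(f \right)} = f \left(-4 + f\right)$
$- 97 v{\left(B{\left(-3,-3 \right)} \right)} 4 = - 97 \left(- \frac{1}{4}\right) \left(-3\right) \left(-4 - - \frac{3}{4}\right) 4 = - 97 \frac{3 \left(-4 + \frac{3}{4}\right)}{4} \cdot 4 = - 97 \cdot \frac{3}{4} \left(- \frac{13}{4}\right) 4 = \left(-97\right) \left(- \frac{39}{16}\right) 4 = \frac{3783}{16} \cdot 4 = \frac{3783}{4}$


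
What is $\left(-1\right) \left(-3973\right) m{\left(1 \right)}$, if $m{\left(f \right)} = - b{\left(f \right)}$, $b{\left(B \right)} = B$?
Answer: $-3973$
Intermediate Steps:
$m{\left(f \right)} = - f$
$\left(-1\right) \left(-3973\right) m{\left(1 \right)} = \left(-1\right) \left(-3973\right) \left(\left(-1\right) 1\right) = 3973 \left(-1\right) = -3973$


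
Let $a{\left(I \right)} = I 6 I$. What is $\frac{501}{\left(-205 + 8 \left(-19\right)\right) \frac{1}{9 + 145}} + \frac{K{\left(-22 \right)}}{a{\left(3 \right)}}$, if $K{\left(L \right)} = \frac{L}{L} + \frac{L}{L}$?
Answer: $- \frac{99181}{459} \approx -216.08$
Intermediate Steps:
$a{\left(I \right)} = 6 I^{2}$ ($a{\left(I \right)} = 6 I I = 6 I^{2}$)
$K{\left(L \right)} = 2$ ($K{\left(L \right)} = 1 + 1 = 2$)
$\frac{501}{\left(-205 + 8 \left(-19\right)\right) \frac{1}{9 + 145}} + \frac{K{\left(-22 \right)}}{a{\left(3 \right)}} = \frac{501}{\left(-205 + 8 \left(-19\right)\right) \frac{1}{9 + 145}} + \frac{2}{6 \cdot 3^{2}} = \frac{501}{\left(-205 - 152\right) \frac{1}{154}} + \frac{2}{6 \cdot 9} = \frac{501}{\left(-357\right) \frac{1}{154}} + \frac{2}{54} = \frac{501}{- \frac{51}{22}} + 2 \cdot \frac{1}{54} = 501 \left(- \frac{22}{51}\right) + \frac{1}{27} = - \frac{3674}{17} + \frac{1}{27} = - \frac{99181}{459}$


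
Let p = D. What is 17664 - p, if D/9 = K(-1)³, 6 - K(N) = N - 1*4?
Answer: 5685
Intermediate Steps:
K(N) = 10 - N (K(N) = 6 - (N - 1*4) = 6 - (N - 4) = 6 - (-4 + N) = 6 + (4 - N) = 10 - N)
D = 11979 (D = 9*(10 - 1*(-1))³ = 9*(10 + 1)³ = 9*11³ = 9*1331 = 11979)
p = 11979
17664 - p = 17664 - 1*11979 = 17664 - 11979 = 5685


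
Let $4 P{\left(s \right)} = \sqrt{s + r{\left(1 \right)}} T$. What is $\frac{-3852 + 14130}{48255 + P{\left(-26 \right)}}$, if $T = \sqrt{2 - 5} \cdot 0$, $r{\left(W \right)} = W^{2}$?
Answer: $\frac{3426}{16085} \approx 0.21299$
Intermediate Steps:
$T = 0$ ($T = \sqrt{-3} \cdot 0 = i \sqrt{3} \cdot 0 = 0$)
$P{\left(s \right)} = 0$ ($P{\left(s \right)} = \frac{\sqrt{s + 1^{2}} \cdot 0}{4} = \frac{\sqrt{s + 1} \cdot 0}{4} = \frac{\sqrt{1 + s} 0}{4} = \frac{1}{4} \cdot 0 = 0$)
$\frac{-3852 + 14130}{48255 + P{\left(-26 \right)}} = \frac{-3852 + 14130}{48255 + 0} = \frac{10278}{48255} = 10278 \cdot \frac{1}{48255} = \frac{3426}{16085}$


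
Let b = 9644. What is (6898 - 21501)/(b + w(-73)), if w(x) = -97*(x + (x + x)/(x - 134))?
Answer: -3022821/3447913 ≈ -0.87671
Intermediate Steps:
w(x) = -97*x - 194*x/(-134 + x) (w(x) = -97*(x + (2*x)/(-134 + x)) = -97*(x + 2*x/(-134 + x)) = -97*x - 194*x/(-134 + x))
(6898 - 21501)/(b + w(-73)) = (6898 - 21501)/(9644 + 97*(-73)*(132 - 1*(-73))/(-134 - 73)) = -14603/(9644 + 97*(-73)*(132 + 73)/(-207)) = -14603/(9644 + 97*(-73)*(-1/207)*205) = -14603/(9644 + 1451605/207) = -14603/3447913/207 = -14603*207/3447913 = -3022821/3447913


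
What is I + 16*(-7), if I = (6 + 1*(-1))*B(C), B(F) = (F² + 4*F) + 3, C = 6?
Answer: 203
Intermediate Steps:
B(F) = 3 + F² + 4*F
I = 315 (I = (6 + 1*(-1))*(3 + 6² + 4*6) = (6 - 1)*(3 + 36 + 24) = 5*63 = 315)
I + 16*(-7) = 315 + 16*(-7) = 315 - 112 = 203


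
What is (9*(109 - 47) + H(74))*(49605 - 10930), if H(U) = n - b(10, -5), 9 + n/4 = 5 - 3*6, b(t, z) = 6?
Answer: 17945200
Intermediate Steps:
n = -88 (n = -36 + 4*(5 - 3*6) = -36 + 4*(5 - 18) = -36 + 4*(-13) = -36 - 52 = -88)
H(U) = -94 (H(U) = -88 - 1*6 = -88 - 6 = -94)
(9*(109 - 47) + H(74))*(49605 - 10930) = (9*(109 - 47) - 94)*(49605 - 10930) = (9*62 - 94)*38675 = (558 - 94)*38675 = 464*38675 = 17945200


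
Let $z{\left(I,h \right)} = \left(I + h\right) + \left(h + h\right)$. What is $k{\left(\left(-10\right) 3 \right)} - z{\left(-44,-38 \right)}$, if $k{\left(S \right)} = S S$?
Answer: $1058$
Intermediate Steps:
$k{\left(S \right)} = S^{2}$
$z{\left(I,h \right)} = I + 3 h$ ($z{\left(I,h \right)} = \left(I + h\right) + 2 h = I + 3 h$)
$k{\left(\left(-10\right) 3 \right)} - z{\left(-44,-38 \right)} = \left(\left(-10\right) 3\right)^{2} - \left(-44 + 3 \left(-38\right)\right) = \left(-30\right)^{2} - \left(-44 - 114\right) = 900 - -158 = 900 + 158 = 1058$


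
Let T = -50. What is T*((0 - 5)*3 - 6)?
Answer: 1050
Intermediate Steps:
T*((0 - 5)*3 - 6) = -50*((0 - 5)*3 - 6) = -50*(-5*3 - 6) = -50*(-15 - 6) = -50*(-21) = 1050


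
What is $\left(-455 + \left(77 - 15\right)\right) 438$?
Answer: $-172134$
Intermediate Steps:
$\left(-455 + \left(77 - 15\right)\right) 438 = \left(-455 + 62\right) 438 = \left(-393\right) 438 = -172134$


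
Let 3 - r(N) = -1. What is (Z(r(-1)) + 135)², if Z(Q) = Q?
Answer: 19321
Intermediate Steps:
r(N) = 4 (r(N) = 3 - 1*(-1) = 3 + 1 = 4)
(Z(r(-1)) + 135)² = (4 + 135)² = 139² = 19321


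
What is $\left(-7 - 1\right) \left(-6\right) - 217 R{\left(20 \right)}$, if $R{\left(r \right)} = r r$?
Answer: $-86752$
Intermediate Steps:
$R{\left(r \right)} = r^{2}$
$\left(-7 - 1\right) \left(-6\right) - 217 R{\left(20 \right)} = \left(-7 - 1\right) \left(-6\right) - 217 \cdot 20^{2} = \left(-8\right) \left(-6\right) - 86800 = 48 - 86800 = -86752$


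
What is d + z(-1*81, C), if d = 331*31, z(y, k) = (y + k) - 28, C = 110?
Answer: 10262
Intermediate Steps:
z(y, k) = -28 + k + y (z(y, k) = (k + y) - 28 = -28 + k + y)
d = 10261
d + z(-1*81, C) = 10261 + (-28 + 110 - 1*81) = 10261 + (-28 + 110 - 81) = 10261 + 1 = 10262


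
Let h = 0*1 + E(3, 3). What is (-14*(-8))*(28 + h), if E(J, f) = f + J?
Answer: 3808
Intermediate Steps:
E(J, f) = J + f
h = 6 (h = 0*1 + (3 + 3) = 0 + 6 = 6)
(-14*(-8))*(28 + h) = (-14*(-8))*(28 + 6) = 112*34 = 3808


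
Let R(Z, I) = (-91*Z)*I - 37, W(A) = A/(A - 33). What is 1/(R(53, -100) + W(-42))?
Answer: 25/12056589 ≈ 2.0736e-6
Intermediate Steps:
W(A) = A/(-33 + A)
R(Z, I) = -37 - 91*I*Z (R(Z, I) = -91*I*Z - 37 = -37 - 91*I*Z)
1/(R(53, -100) + W(-42)) = 1/((-37 - 91*(-100)*53) - 42/(-33 - 42)) = 1/((-37 + 482300) - 42/(-75)) = 1/(482263 - 42*(-1/75)) = 1/(482263 + 14/25) = 1/(12056589/25) = 25/12056589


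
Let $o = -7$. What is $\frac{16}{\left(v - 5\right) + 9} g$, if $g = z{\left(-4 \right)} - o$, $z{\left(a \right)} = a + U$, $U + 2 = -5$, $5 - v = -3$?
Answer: $- \frac{16}{3} \approx -5.3333$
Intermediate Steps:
$v = 8$ ($v = 5 - -3 = 5 + 3 = 8$)
$U = -7$ ($U = -2 - 5 = -7$)
$z{\left(a \right)} = -7 + a$ ($z{\left(a \right)} = a - 7 = -7 + a$)
$g = -4$ ($g = \left(-7 - 4\right) - -7 = -11 + 7 = -4$)
$\frac{16}{\left(v - 5\right) + 9} g = \frac{16}{\left(8 - 5\right) + 9} \left(-4\right) = \frac{16}{3 + 9} \left(-4\right) = \frac{16}{12} \left(-4\right) = 16 \cdot \frac{1}{12} \left(-4\right) = \frac{4}{3} \left(-4\right) = - \frac{16}{3}$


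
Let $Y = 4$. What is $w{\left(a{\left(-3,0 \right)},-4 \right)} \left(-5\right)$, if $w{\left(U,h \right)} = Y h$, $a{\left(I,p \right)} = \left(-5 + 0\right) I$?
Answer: $80$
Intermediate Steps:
$a{\left(I,p \right)} = - 5 I$
$w{\left(U,h \right)} = 4 h$
$w{\left(a{\left(-3,0 \right)},-4 \right)} \left(-5\right) = 4 \left(-4\right) \left(-5\right) = \left(-16\right) \left(-5\right) = 80$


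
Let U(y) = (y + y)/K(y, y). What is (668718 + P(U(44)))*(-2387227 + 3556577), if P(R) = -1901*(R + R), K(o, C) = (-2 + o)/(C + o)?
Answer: -113304335300/3 ≈ -3.7768e+10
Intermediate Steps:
K(o, C) = (-2 + o)/(C + o)
U(y) = 4*y**2/(-2 + y) (U(y) = (y + y)/(((-2 + y)/(y + y))) = (2*y)/(((-2 + y)/((2*y)))) = (2*y)/(((1/(2*y))*(-2 + y))) = (2*y)/(((-2 + y)/(2*y))) = (2*y)*(2*y/(-2 + y)) = 4*y**2/(-2 + y))
P(R) = -3802*R
(668718 + P(U(44)))*(-2387227 + 3556577) = (668718 - 15208*44**2/(-2 + 44))*(-2387227 + 3556577) = (668718 - 15208*1936/42)*1169350 = (668718 - 3802*3872/21)*1169350 = (668718 - 14721344/21)*1169350 = -678266/21*1169350 = -113304335300/3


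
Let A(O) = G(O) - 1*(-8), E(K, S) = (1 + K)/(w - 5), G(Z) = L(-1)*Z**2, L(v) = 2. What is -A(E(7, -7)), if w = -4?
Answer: -776/81 ≈ -9.5802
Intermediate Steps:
G(Z) = 2*Z**2
E(K, S) = -1/9 - K/9 (E(K, S) = (1 + K)/(-4 - 5) = (1 + K)/(-9) = (1 + K)*(-1/9) = -1/9 - K/9)
A(O) = 8 + 2*O**2 (A(O) = 2*O**2 - 1*(-8) = 2*O**2 + 8 = 8 + 2*O**2)
-A(E(7, -7)) = -(8 + 2*(-1/9 - 1/9*7)**2) = -(8 + 2*(-1/9 - 7/9)**2) = -(8 + 2*(-8/9)**2) = -(8 + 2*(64/81)) = -(8 + 128/81) = -1*776/81 = -776/81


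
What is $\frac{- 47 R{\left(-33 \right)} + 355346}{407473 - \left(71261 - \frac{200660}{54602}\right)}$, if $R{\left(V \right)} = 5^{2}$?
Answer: $\frac{3223074157}{3059674714} \approx 1.0534$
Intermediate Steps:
$R{\left(V \right)} = 25$
$\frac{- 47 R{\left(-33 \right)} + 355346}{407473 - \left(71261 - \frac{200660}{54602}\right)} = \frac{\left(-47\right) 25 + 355346}{407473 - \left(71261 - \frac{200660}{54602}\right)} = \frac{-1175 + 355346}{407473 + \left(200660 \cdot \frac{1}{54602} - 71261\right)} = \frac{354171}{407473 + \left(\frac{100330}{27301} - 71261\right)} = \frac{354171}{407473 - \frac{1945396231}{27301}} = \frac{354171}{\frac{9179024142}{27301}} = 354171 \cdot \frac{27301}{9179024142} = \frac{3223074157}{3059674714}$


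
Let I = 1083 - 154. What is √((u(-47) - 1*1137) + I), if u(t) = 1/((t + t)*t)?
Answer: I*√1837886/94 ≈ 14.422*I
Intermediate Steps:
I = 929
u(t) = 1/(2*t²) (u(t) = 1/(((2*t))*t) = (1/(2*t))/t = 1/(2*t²))
√((u(-47) - 1*1137) + I) = √(((½)/(-47)² - 1*1137) + 929) = √(((½)*(1/2209) - 1137) + 929) = √((1/4418 - 1137) + 929) = √(-5023265/4418 + 929) = √(-918943/4418) = I*√1837886/94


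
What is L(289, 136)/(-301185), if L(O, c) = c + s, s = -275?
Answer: 139/301185 ≈ 0.00046151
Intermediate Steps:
L(O, c) = -275 + c (L(O, c) = c - 275 = -275 + c)
L(289, 136)/(-301185) = (-275 + 136)/(-301185) = -139*(-1/301185) = 139/301185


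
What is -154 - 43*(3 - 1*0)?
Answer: -283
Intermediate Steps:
-154 - 43*(3 - 1*0) = -154 - 43*(3 + 0) = -154 - 43*3 = -154 - 129 = -283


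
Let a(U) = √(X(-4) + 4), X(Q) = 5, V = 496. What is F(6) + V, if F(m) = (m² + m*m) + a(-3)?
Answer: 571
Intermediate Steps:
a(U) = 3 (a(U) = √(5 + 4) = √9 = 3)
F(m) = 3 + 2*m² (F(m) = (m² + m*m) + 3 = (m² + m²) + 3 = 2*m² + 3 = 3 + 2*m²)
F(6) + V = (3 + 2*6²) + 496 = (3 + 2*36) + 496 = (3 + 72) + 496 = 75 + 496 = 571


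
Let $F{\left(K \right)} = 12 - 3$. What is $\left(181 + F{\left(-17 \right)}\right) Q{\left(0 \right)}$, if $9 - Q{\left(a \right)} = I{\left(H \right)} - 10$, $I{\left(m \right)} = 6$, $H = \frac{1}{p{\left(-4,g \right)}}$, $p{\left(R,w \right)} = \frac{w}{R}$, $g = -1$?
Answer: $2470$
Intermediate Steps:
$H = 4$ ($H = \frac{1}{\left(-1\right) \frac{1}{-4}} = \frac{1}{\left(-1\right) \left(- \frac{1}{4}\right)} = \frac{1}{\frac{1}{4}} = 4$)
$Q{\left(a \right)} = 13$ ($Q{\left(a \right)} = 9 - \left(6 - 10\right) = 9 - -4 = 9 + 4 = 13$)
$F{\left(K \right)} = 9$ ($F{\left(K \right)} = 12 - 3 = 9$)
$\left(181 + F{\left(-17 \right)}\right) Q{\left(0 \right)} = \left(181 + 9\right) 13 = 190 \cdot 13 = 2470$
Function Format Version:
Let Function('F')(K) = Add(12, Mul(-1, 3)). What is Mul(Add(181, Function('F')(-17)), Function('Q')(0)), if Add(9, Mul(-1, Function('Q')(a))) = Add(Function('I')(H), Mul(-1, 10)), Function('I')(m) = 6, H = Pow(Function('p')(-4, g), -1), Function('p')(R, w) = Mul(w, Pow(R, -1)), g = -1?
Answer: 2470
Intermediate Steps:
H = 4 (H = Pow(Mul(-1, Pow(-4, -1)), -1) = Pow(Mul(-1, Rational(-1, 4)), -1) = Pow(Rational(1, 4), -1) = 4)
Function('Q')(a) = 13 (Function('Q')(a) = Add(9, Mul(-1, Add(6, Mul(-1, 10)))) = Add(9, Mul(-1, Add(6, -10))) = Add(9, Mul(-1, -4)) = Add(9, 4) = 13)
Function('F')(K) = 9 (Function('F')(K) = Add(12, -3) = 9)
Mul(Add(181, Function('F')(-17)), Function('Q')(0)) = Mul(Add(181, 9), 13) = Mul(190, 13) = 2470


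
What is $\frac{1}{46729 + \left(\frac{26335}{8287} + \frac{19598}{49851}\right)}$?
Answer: $\frac{413115237}{19305937144484} \approx 2.1398 \cdot 10^{-5}$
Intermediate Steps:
$\frac{1}{46729 + \left(\frac{26335}{8287} + \frac{19598}{49851}\right)} = \frac{1}{46729 + \frac{1475234711}{413115237}} = \frac{1}{\frac{19305937144484}{413115237}} = \frac{413115237}{19305937144484}$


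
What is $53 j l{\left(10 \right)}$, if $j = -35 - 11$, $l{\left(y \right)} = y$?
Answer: $-24380$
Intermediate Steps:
$j = -46$
$53 j l{\left(10 \right)} = 53 \left(-46\right) 10 = \left(-2438\right) 10 = -24380$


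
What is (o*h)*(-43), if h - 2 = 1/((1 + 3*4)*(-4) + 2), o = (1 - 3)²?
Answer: -8514/25 ≈ -340.56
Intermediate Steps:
o = 4 (o = (-2)² = 4)
h = 99/50 (h = 2 + 1/((1 + 3*4)*(-4) + 2) = 2 + 1/((1 + 12)*(-4) + 2) = 2 + 1/(13*(-4) + 2) = 2 + 1/(-52 + 2) = 2 + 1/(-50) = 2 - 1/50 = 99/50 ≈ 1.9800)
(o*h)*(-43) = (4*(99/50))*(-43) = (198/25)*(-43) = -8514/25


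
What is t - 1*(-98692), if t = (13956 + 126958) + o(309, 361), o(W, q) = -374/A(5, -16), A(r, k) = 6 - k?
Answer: 239589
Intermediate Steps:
o(W, q) = -17 (o(W, q) = -374/(6 - 1*(-16)) = -374/(6 + 16) = -374/22 = -374*1/22 = -17)
t = 140897 (t = (13956 + 126958) - 17 = 140914 - 17 = 140897)
t - 1*(-98692) = 140897 - 1*(-98692) = 140897 + 98692 = 239589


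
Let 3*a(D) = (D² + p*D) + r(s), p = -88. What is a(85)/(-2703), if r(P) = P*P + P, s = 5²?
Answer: -395/8109 ≈ -0.048711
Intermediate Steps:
s = 25
r(P) = P + P² (r(P) = P² + P = P + P²)
a(D) = 650/3 - 88*D/3 + D²/3 (a(D) = ((D² - 88*D) + 25*(1 + 25))/3 = ((D² - 88*D) + 25*26)/3 = ((D² - 88*D) + 650)/3 = (650 + D² - 88*D)/3 = 650/3 - 88*D/3 + D²/3)
a(85)/(-2703) = (650/3 - 88/3*85 + (⅓)*85²)/(-2703) = (650/3 - 7480/3 + (⅓)*7225)*(-1/2703) = (650/3 - 7480/3 + 7225/3)*(-1/2703) = (395/3)*(-1/2703) = -395/8109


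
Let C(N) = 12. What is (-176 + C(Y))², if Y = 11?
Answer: 26896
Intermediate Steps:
(-176 + C(Y))² = (-176 + 12)² = (-164)² = 26896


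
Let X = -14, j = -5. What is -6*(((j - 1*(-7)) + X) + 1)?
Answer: 66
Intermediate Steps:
-6*(((j - 1*(-7)) + X) + 1) = -6*(((-5 - 1*(-7)) - 14) + 1) = -6*(((-5 + 7) - 14) + 1) = -6*((2 - 14) + 1) = -6*(-12 + 1) = -6*(-11) = 66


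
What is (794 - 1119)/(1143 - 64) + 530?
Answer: 43965/83 ≈ 529.70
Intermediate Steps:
(794 - 1119)/(1143 - 64) + 530 = -325/1079 + 530 = -325*1/1079 + 530 = -25/83 + 530 = 43965/83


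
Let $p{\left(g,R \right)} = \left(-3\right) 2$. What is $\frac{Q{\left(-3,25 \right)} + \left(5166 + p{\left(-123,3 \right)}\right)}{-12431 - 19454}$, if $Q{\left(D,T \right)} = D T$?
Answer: $- \frac{1017}{6377} \approx -0.15948$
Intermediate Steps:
$p{\left(g,R \right)} = -6$
$\frac{Q{\left(-3,25 \right)} + \left(5166 + p{\left(-123,3 \right)}\right)}{-12431 - 19454} = \frac{\left(-3\right) 25 + \left(5166 - 6\right)}{-12431 - 19454} = \frac{-75 + 5160}{-31885} = 5085 \left(- \frac{1}{31885}\right) = - \frac{1017}{6377}$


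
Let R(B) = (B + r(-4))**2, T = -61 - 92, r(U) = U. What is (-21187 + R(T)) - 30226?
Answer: -26764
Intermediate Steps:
T = -153
R(B) = (-4 + B)**2 (R(B) = (B - 4)**2 = (-4 + B)**2)
(-21187 + R(T)) - 30226 = (-21187 + (-4 - 153)**2) - 30226 = (-21187 + (-157)**2) - 30226 = (-21187 + 24649) - 30226 = 3462 - 30226 = -26764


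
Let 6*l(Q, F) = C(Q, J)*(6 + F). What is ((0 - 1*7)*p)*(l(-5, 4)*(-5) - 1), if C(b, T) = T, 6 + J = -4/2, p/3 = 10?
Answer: -13790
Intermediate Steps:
p = 30 (p = 3*10 = 30)
J = -8 (J = -6 - 4/2 = -6 - 4*½ = -6 - 2 = -8)
l(Q, F) = -8 - 4*F/3 (l(Q, F) = (-8*(6 + F))/6 = (-48 - 8*F)/6 = -8 - 4*F/3)
((0 - 1*7)*p)*(l(-5, 4)*(-5) - 1) = ((0 - 1*7)*30)*((-8 - 4/3*4)*(-5) - 1) = ((0 - 7)*30)*((-8 - 16/3)*(-5) - 1) = (-7*30)*(-40/3*(-5) - 1) = -210*(200/3 - 1) = -210*197/3 = -13790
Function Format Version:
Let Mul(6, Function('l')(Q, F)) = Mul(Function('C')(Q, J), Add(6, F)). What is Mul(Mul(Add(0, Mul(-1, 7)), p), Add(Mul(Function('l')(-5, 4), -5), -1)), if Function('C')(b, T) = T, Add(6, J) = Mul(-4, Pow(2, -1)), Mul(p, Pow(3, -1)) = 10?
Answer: -13790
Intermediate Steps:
p = 30 (p = Mul(3, 10) = 30)
J = -8 (J = Add(-6, Mul(-4, Pow(2, -1))) = Add(-6, Mul(-4, Rational(1, 2))) = Add(-6, -2) = -8)
Function('l')(Q, F) = Add(-8, Mul(Rational(-4, 3), F)) (Function('l')(Q, F) = Mul(Rational(1, 6), Mul(-8, Add(6, F))) = Mul(Rational(1, 6), Add(-48, Mul(-8, F))) = Add(-8, Mul(Rational(-4, 3), F)))
Mul(Mul(Add(0, Mul(-1, 7)), p), Add(Mul(Function('l')(-5, 4), -5), -1)) = Mul(Mul(Add(0, Mul(-1, 7)), 30), Add(Mul(Add(-8, Mul(Rational(-4, 3), 4)), -5), -1)) = Mul(Mul(Add(0, -7), 30), Add(Mul(Add(-8, Rational(-16, 3)), -5), -1)) = Mul(Mul(-7, 30), Add(Mul(Rational(-40, 3), -5), -1)) = Mul(-210, Add(Rational(200, 3), -1)) = Mul(-210, Rational(197, 3)) = -13790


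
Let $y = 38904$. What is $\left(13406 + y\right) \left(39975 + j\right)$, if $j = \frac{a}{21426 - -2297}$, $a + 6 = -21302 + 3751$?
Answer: $\frac{49606063040080}{23723} \approx 2.0911 \cdot 10^{9}$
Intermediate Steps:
$a = -17557$ ($a = -6 + \left(-21302 + 3751\right) = -6 - 17551 = -17557$)
$j = - \frac{17557}{23723}$ ($j = - \frac{17557}{21426 - -2297} = - \frac{17557}{21426 + 2297} = - \frac{17557}{23723} \approx -0.74008$)
$\left(13406 + y\right) \left(39975 + j\right) = \left(13406 + 38904\right) \left(39975 - \frac{17557}{23723}\right) = 52310 \cdot \frac{948309368}{23723} = \frac{49606063040080}{23723}$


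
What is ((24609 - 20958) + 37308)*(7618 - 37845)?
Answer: -1238067693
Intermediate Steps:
((24609 - 20958) + 37308)*(7618 - 37845) = (3651 + 37308)*(-30227) = 40959*(-30227) = -1238067693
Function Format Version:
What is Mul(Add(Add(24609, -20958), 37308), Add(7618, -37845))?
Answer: -1238067693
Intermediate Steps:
Mul(Add(Add(24609, -20958), 37308), Add(7618, -37845)) = Mul(Add(3651, 37308), -30227) = Mul(40959, -30227) = -1238067693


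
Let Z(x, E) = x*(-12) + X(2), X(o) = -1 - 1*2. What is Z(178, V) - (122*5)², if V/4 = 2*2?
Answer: -374239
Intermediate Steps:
X(o) = -3 (X(o) = -1 - 2 = -3)
V = 16 (V = 4*(2*2) = 4*4 = 16)
Z(x, E) = -3 - 12*x (Z(x, E) = x*(-12) - 3 = -12*x - 3 = -3 - 12*x)
Z(178, V) - (122*5)² = (-3 - 12*178) - (122*5)² = (-3 - 2136) - 1*610² = -2139 - 1*372100 = -2139 - 372100 = -374239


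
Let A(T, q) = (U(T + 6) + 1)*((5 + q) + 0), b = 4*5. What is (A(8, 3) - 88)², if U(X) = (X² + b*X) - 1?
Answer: 13838400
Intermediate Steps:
b = 20
U(X) = -1 + X² + 20*X (U(X) = (X² + 20*X) - 1 = -1 + X² + 20*X)
A(T, q) = (5 + q)*(120 + (6 + T)² + 20*T) (A(T, q) = ((-1 + (T + 6)² + 20*(T + 6)) + 1)*((5 + q) + 0) = ((-1 + (6 + T)² + 20*(6 + T)) + 1)*(5 + q) = ((-1 + (6 + T)² + (120 + 20*T)) + 1)*(5 + q) = ((119 + (6 + T)² + 20*T) + 1)*(5 + q) = (120 + (6 + T)² + 20*T)*(5 + q) = (5 + q)*(120 + (6 + T)² + 20*T))
(A(8, 3) - 88)² = ((780 + 5*8² + 156*3 + 160*8 + 3*8² + 32*8*3) - 88)² = ((780 + 5*64 + 468 + 1280 + 3*64 + 768) - 88)² = ((780 + 320 + 468 + 1280 + 192 + 768) - 88)² = (3808 - 88)² = 3720² = 13838400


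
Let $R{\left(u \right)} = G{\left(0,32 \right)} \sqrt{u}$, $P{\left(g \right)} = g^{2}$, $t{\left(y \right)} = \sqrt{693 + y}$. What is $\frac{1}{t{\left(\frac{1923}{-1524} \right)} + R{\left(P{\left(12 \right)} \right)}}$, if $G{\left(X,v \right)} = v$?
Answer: $\frac{195072}{74556245} - \frac{2 \sqrt{44628181}}{74556245} \approx 0.0024372$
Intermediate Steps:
$R{\left(u \right)} = 32 \sqrt{u}$
$\frac{1}{t{\left(\frac{1923}{-1524} \right)} + R{\left(P{\left(12 \right)} \right)}} = \frac{1}{\sqrt{693 + \frac{1923}{-1524}} + 32 \sqrt{12^{2}}} = \frac{1}{\sqrt{693 + 1923 \left(- \frac{1}{1524}\right)} + 32 \sqrt{144}} = \frac{1}{\sqrt{693 - \frac{641}{508}} + 32 \cdot 12} = \frac{1}{\sqrt{\frac{351403}{508}} + 384} = \frac{1}{\frac{\sqrt{44628181}}{254} + 384} = \frac{1}{384 + \frac{\sqrt{44628181}}{254}}$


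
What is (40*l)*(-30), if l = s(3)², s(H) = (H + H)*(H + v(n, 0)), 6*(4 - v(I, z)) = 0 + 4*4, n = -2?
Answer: -811200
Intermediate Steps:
v(I, z) = 4/3 (v(I, z) = 4 - (0 + 4*4)/6 = 4 - (0 + 16)/6 = 4 - ⅙*16 = 4 - 8/3 = 4/3)
s(H) = 2*H*(4/3 + H) (s(H) = (H + H)*(H + 4/3) = (2*H)*(4/3 + H) = 2*H*(4/3 + H))
l = 676 (l = ((⅔)*3*(4 + 3*3))² = ((⅔)*3*(4 + 9))² = ((⅔)*3*13)² = 26² = 676)
(40*l)*(-30) = (40*676)*(-30) = 27040*(-30) = -811200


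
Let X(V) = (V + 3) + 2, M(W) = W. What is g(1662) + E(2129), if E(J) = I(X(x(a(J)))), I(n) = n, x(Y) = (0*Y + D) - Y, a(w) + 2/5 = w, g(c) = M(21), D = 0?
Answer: -10513/5 ≈ -2102.6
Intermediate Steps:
g(c) = 21
a(w) = -2/5 + w
x(Y) = -Y (x(Y) = (0*Y + 0) - Y = (0 + 0) - Y = 0 - Y = -Y)
X(V) = 5 + V (X(V) = (3 + V) + 2 = 5 + V)
E(J) = 27/5 - J (E(J) = 5 - (-2/5 + J) = 5 + (2/5 - J) = 27/5 - J)
g(1662) + E(2129) = 21 + (27/5 - 1*2129) = 21 + (27/5 - 2129) = 21 - 10618/5 = -10513/5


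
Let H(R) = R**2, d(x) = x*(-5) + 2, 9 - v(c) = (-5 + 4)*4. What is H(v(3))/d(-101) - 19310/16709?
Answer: -41221/50127 ≈ -0.82233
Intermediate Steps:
v(c) = 13 (v(c) = 9 - (-5 + 4)*4 = 9 - (-1)*4 = 9 - 1*(-4) = 9 + 4 = 13)
d(x) = 2 - 5*x (d(x) = -5*x + 2 = 2 - 5*x)
H(v(3))/d(-101) - 19310/16709 = 13**2/(2 - 5*(-101)) - 19310/16709 = 169/(2 + 505) - 19310*1/16709 = 169/507 - 19310/16709 = 169*(1/507) - 19310/16709 = 1/3 - 19310/16709 = -41221/50127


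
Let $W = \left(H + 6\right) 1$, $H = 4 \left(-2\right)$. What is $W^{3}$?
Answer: $-8$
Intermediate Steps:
$H = -8$
$W = -2$ ($W = \left(-8 + 6\right) 1 = \left(-2\right) 1 = -2$)
$W^{3} = \left(-2\right)^{3} = -8$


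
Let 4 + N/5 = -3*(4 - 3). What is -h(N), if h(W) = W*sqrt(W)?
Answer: 35*I*sqrt(35) ≈ 207.06*I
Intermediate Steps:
N = -35 (N = -20 + 5*(-3*(4 - 3)) = -20 + 5*(-3*1) = -20 + 5*(-3) = -20 - 15 = -35)
h(W) = W**(3/2)
-h(N) = -(-35)**(3/2) = -(-35)*I*sqrt(35) = 35*I*sqrt(35)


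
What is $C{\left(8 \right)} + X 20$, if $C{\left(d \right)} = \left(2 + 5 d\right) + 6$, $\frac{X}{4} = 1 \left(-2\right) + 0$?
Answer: $-112$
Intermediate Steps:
$X = -8$ ($X = 4 \left(1 \left(-2\right) + 0\right) = 4 \left(-2 + 0\right) = 4 \left(-2\right) = -8$)
$C{\left(d \right)} = 8 + 5 d$
$C{\left(8 \right)} + X 20 = \left(8 + 5 \cdot 8\right) - 160 = \left(8 + 40\right) - 160 = 48 - 160 = -112$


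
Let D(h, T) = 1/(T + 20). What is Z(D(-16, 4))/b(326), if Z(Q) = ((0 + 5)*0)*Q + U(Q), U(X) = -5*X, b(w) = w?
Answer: -5/7824 ≈ -0.00063906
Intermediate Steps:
D(h, T) = 1/(20 + T)
Z(Q) = -5*Q (Z(Q) = ((0 + 5)*0)*Q - 5*Q = (5*0)*Q - 5*Q = 0*Q - 5*Q = 0 - 5*Q = -5*Q)
Z(D(-16, 4))/b(326) = -5/(20 + 4)/326 = -5/24*(1/326) = -5*1/24*(1/326) = -5/24*1/326 = -5/7824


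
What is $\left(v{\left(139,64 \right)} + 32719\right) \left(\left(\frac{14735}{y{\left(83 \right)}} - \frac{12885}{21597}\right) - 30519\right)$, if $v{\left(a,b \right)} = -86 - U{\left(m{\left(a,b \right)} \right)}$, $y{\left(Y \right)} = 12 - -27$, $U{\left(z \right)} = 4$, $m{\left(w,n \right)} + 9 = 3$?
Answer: $- \frac{276127323908171}{280761} \approx -9.835 \cdot 10^{8}$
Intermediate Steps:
$m{\left(w,n \right)} = -6$ ($m{\left(w,n \right)} = -9 + 3 = -6$)
$y{\left(Y \right)} = 39$ ($y{\left(Y \right)} = 12 + 27 = 39$)
$v{\left(a,b \right)} = -90$ ($v{\left(a,b \right)} = -86 - 4 = -90$)
$\left(v{\left(139,64 \right)} + 32719\right) \left(\left(\frac{14735}{y{\left(83 \right)}} - \frac{12885}{21597}\right) - 30519\right) = \left(-90 + 32719\right) \left(\left(\frac{14735}{39} - \frac{12885}{21597}\right) - 30519\right) = 32629 \left(\left(14735 \cdot \frac{1}{39} - \frac{4295}{7199}\right) - 30519\right) = 32629 \left(\left(\frac{14735}{39} - \frac{4295}{7199}\right) - 30519\right) = 32629 \left(\frac{105909760}{280761} - 30519\right) = 32629 \left(- \frac{8462635199}{280761}\right) = - \frac{276127323908171}{280761}$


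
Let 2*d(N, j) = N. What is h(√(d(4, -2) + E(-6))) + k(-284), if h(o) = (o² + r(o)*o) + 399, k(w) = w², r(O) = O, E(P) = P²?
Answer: 81131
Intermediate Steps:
d(N, j) = N/2
h(o) = 399 + 2*o² (h(o) = (o² + o*o) + 399 = (o² + o²) + 399 = 2*o² + 399 = 399 + 2*o²)
h(√(d(4, -2) + E(-6))) + k(-284) = (399 + 2*(√((½)*4 + (-6)²))²) + (-284)² = (399 + 2*(√(2 + 36))²) + 80656 = (399 + 2*(√38)²) + 80656 = (399 + 2*38) + 80656 = (399 + 76) + 80656 = 475 + 80656 = 81131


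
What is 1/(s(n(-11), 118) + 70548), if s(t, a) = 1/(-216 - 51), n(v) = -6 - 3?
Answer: 267/18836315 ≈ 1.4175e-5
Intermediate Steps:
n(v) = -9
s(t, a) = -1/267 (s(t, a) = 1/(-267) = -1/267)
1/(s(n(-11), 118) + 70548) = 1/(-1/267 + 70548) = 1/(18836315/267) = 267/18836315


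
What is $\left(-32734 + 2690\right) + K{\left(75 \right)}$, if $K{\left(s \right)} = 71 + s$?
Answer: $-29898$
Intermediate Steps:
$\left(-32734 + 2690\right) + K{\left(75 \right)} = \left(-32734 + 2690\right) + \left(71 + 75\right) = -30044 + 146 = -29898$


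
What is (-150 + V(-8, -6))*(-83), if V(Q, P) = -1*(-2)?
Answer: 12284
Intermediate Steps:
V(Q, P) = 2
(-150 + V(-8, -6))*(-83) = (-150 + 2)*(-83) = -148*(-83) = 12284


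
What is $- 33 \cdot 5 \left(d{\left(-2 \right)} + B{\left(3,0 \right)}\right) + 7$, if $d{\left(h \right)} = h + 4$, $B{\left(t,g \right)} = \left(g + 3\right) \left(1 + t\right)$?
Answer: $-2303$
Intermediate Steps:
$B{\left(t,g \right)} = \left(1 + t\right) \left(3 + g\right)$ ($B{\left(t,g \right)} = \left(3 + g\right) \left(1 + t\right) = \left(1 + t\right) \left(3 + g\right)$)
$d{\left(h \right)} = 4 + h$
$- 33 \cdot 5 \left(d{\left(-2 \right)} + B{\left(3,0 \right)}\right) + 7 = - 33 \cdot 5 \left(\left(4 - 2\right) + \left(3 + 0 + 3 \cdot 3 + 0 \cdot 3\right)\right) + 7 = - 33 \cdot 5 \left(2 + \left(3 + 0 + 9 + 0\right)\right) + 7 = - 33 \cdot 5 \left(2 + 12\right) + 7 = - 33 \cdot 5 \cdot 14 + 7 = \left(-33\right) 70 + 7 = -2310 + 7 = -2303$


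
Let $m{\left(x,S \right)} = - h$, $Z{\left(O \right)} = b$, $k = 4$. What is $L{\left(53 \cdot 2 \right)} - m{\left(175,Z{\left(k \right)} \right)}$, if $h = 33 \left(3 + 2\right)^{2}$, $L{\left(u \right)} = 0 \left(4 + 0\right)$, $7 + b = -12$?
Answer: $825$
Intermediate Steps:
$b = -19$ ($b = -7 - 12 = -19$)
$Z{\left(O \right)} = -19$
$L{\left(u \right)} = 0$ ($L{\left(u \right)} = 0 \cdot 4 = 0$)
$h = 825$ ($h = 33 \cdot 5^{2} = 33 \cdot 25 = 825$)
$m{\left(x,S \right)} = -825$ ($m{\left(x,S \right)} = \left(-1\right) 825 = -825$)
$L{\left(53 \cdot 2 \right)} - m{\left(175,Z{\left(k \right)} \right)} = 0 - -825 = 0 + 825 = 825$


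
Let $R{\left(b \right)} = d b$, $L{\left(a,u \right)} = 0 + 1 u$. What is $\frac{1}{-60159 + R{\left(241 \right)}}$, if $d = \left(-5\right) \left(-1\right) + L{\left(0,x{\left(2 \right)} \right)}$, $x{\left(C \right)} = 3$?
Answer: $- \frac{1}{58231} \approx -1.7173 \cdot 10^{-5}$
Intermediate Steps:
$L{\left(a,u \right)} = u$ ($L{\left(a,u \right)} = 0 + u = u$)
$d = 8$ ($d = \left(-5\right) \left(-1\right) + 3 = 5 + 3 = 8$)
$R{\left(b \right)} = 8 b$
$\frac{1}{-60159 + R{\left(241 \right)}} = \frac{1}{-60159 + 8 \cdot 241} = \frac{1}{-60159 + 1928} = \frac{1}{-58231} = - \frac{1}{58231}$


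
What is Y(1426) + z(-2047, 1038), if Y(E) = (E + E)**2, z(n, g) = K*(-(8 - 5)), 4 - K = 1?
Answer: 8133895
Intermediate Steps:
K = 3 (K = 4 - 1*1 = 4 - 1 = 3)
z(n, g) = -9 (z(n, g) = 3*(-(8 - 5)) = 3*(-1*3) = 3*(-3) = -9)
Y(E) = 4*E**2 (Y(E) = (2*E)**2 = 4*E**2)
Y(1426) + z(-2047, 1038) = 4*1426**2 - 9 = 4*2033476 - 9 = 8133904 - 9 = 8133895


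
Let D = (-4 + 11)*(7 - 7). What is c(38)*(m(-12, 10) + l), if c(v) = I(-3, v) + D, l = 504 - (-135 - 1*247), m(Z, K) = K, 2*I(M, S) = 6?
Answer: 2688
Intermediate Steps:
I(M, S) = 3 (I(M, S) = (½)*6 = 3)
D = 0 (D = 7*0 = 0)
l = 886 (l = 504 - (-135 - 247) = 504 - 1*(-382) = 504 + 382 = 886)
c(v) = 3 (c(v) = 3 + 0 = 3)
c(38)*(m(-12, 10) + l) = 3*(10 + 886) = 3*896 = 2688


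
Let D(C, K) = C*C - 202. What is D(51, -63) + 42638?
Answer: 45037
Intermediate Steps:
D(C, K) = -202 + C**2 (D(C, K) = C**2 - 202 = -202 + C**2)
D(51, -63) + 42638 = (-202 + 51**2) + 42638 = (-202 + 2601) + 42638 = 2399 + 42638 = 45037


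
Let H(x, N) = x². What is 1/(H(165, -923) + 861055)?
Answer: 1/888280 ≈ 1.1258e-6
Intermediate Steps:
1/(H(165, -923) + 861055) = 1/(165² + 861055) = 1/(27225 + 861055) = 1/888280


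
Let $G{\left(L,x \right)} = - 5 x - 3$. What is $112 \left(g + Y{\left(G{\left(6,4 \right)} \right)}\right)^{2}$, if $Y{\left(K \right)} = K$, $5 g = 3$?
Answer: $\frac{1404928}{25} \approx 56197.0$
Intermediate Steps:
$G{\left(L,x \right)} = -3 - 5 x$
$g = \frac{3}{5}$ ($g = \frac{1}{5} \cdot 3 = \frac{3}{5} \approx 0.6$)
$112 \left(g + Y{\left(G{\left(6,4 \right)} \right)}\right)^{2} = 112 \left(\frac{3}{5} - 23\right)^{2} = 112 \left(- \frac{112}{5}\right)^{2} = 112 \cdot \frac{12544}{25} = \frac{1404928}{25}$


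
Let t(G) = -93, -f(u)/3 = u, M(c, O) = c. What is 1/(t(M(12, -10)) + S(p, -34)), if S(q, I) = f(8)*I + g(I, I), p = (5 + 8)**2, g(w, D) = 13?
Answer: 1/736 ≈ 0.0013587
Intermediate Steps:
p = 169 (p = 13**2 = 169)
f(u) = -3*u
S(q, I) = 13 - 24*I (S(q, I) = (-3*8)*I + 13 = -24*I + 13 = 13 - 24*I)
1/(t(M(12, -10)) + S(p, -34)) = 1/(-93 + (13 - 24*(-34))) = 1/(-93 + (13 + 816)) = 1/(-93 + 829) = 1/736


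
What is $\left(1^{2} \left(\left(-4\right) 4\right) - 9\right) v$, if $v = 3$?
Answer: $-75$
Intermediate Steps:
$\left(1^{2} \left(\left(-4\right) 4\right) - 9\right) v = \left(1^{2} \left(\left(-4\right) 4\right) - 9\right) 3 = \left(1 \left(-16\right) - 9\right) 3 = \left(-16 - 9\right) 3 = \left(-25\right) 3 = -75$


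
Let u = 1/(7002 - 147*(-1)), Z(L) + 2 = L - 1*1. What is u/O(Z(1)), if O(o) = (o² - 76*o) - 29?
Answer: 1/907923 ≈ 1.1014e-6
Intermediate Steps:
Z(L) = -3 + L (Z(L) = -2 + (L - 1*1) = -2 + (L - 1) = -2 + (-1 + L) = -3 + L)
O(o) = -29 + o² - 76*o
u = 1/7149 (u = 1/(7002 + 147) = 1/7149 ≈ 0.00013988)
u/O(Z(1)) = 1/(7149*(-29 + (-3 + 1)² - 76*(-3 + 1))) = 1/(7149*(-29 + (-2)² - 76*(-2))) = 1/(7149*(-29 + 4 + 152)) = (1/7149)/127 = (1/7149)*(1/127) = 1/907923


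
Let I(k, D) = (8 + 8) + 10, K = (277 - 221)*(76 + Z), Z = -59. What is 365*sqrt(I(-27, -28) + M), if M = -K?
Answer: 365*I*sqrt(926) ≈ 11107.0*I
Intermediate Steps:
K = 952 (K = (277 - 221)*(76 - 59) = 56*17 = 952)
I(k, D) = 26 (I(k, D) = 16 + 10 = 26)
M = -952 (M = -1*952 = -952)
365*sqrt(I(-27, -28) + M) = 365*sqrt(26 - 952) = 365*sqrt(-926) = 365*(I*sqrt(926)) = 365*I*sqrt(926)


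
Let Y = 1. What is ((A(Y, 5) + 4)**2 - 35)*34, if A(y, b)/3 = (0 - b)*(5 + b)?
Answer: 723554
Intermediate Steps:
A(y, b) = -3*b*(5 + b) (A(y, b) = 3*((0 - b)*(5 + b)) = 3*((-b)*(5 + b)) = 3*(-b*(5 + b)) = -3*b*(5 + b))
((A(Y, 5) + 4)**2 - 35)*34 = ((-3*5*(5 + 5) + 4)**2 - 35)*34 = ((-3*5*10 + 4)**2 - 35)*34 = ((-150 + 4)**2 - 35)*34 = ((-146)**2 - 35)*34 = (21316 - 35)*34 = 21281*34 = 723554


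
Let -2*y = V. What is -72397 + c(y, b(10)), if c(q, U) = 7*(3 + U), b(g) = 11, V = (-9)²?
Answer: -72299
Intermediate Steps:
V = 81
y = -81/2 (y = -½*81 = -81/2 ≈ -40.500)
c(q, U) = 21 + 7*U
-72397 + c(y, b(10)) = -72397 + (21 + 7*11) = -72397 + (21 + 77) = -72397 + 98 = -72299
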